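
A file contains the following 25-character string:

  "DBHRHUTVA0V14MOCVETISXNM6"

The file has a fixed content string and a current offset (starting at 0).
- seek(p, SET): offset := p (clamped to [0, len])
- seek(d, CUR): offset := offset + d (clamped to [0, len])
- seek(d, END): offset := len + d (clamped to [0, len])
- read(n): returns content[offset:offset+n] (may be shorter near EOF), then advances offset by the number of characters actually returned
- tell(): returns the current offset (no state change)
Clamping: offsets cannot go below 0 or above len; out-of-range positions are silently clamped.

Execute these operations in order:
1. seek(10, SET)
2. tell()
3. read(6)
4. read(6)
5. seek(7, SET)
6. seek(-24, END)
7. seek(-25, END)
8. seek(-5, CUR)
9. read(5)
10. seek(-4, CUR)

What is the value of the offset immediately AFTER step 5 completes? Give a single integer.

Answer: 7

Derivation:
After 1 (seek(10, SET)): offset=10
After 2 (tell()): offset=10
After 3 (read(6)): returned 'V14MOC', offset=16
After 4 (read(6)): returned 'VETISX', offset=22
After 5 (seek(7, SET)): offset=7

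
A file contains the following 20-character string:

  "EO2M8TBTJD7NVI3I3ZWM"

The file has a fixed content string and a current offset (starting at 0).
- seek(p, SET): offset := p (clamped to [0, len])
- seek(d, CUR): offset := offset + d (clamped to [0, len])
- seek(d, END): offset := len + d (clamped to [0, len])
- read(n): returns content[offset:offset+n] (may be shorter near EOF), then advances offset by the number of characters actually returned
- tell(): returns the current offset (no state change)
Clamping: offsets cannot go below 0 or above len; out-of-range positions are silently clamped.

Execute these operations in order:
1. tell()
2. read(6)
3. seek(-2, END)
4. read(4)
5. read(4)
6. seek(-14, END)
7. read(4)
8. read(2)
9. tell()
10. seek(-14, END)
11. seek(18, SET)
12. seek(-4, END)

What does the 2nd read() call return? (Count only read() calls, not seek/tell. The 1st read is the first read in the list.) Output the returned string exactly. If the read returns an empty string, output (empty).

Answer: WM

Derivation:
After 1 (tell()): offset=0
After 2 (read(6)): returned 'EO2M8T', offset=6
After 3 (seek(-2, END)): offset=18
After 4 (read(4)): returned 'WM', offset=20
After 5 (read(4)): returned '', offset=20
After 6 (seek(-14, END)): offset=6
After 7 (read(4)): returned 'BTJD', offset=10
After 8 (read(2)): returned '7N', offset=12
After 9 (tell()): offset=12
After 10 (seek(-14, END)): offset=6
After 11 (seek(18, SET)): offset=18
After 12 (seek(-4, END)): offset=16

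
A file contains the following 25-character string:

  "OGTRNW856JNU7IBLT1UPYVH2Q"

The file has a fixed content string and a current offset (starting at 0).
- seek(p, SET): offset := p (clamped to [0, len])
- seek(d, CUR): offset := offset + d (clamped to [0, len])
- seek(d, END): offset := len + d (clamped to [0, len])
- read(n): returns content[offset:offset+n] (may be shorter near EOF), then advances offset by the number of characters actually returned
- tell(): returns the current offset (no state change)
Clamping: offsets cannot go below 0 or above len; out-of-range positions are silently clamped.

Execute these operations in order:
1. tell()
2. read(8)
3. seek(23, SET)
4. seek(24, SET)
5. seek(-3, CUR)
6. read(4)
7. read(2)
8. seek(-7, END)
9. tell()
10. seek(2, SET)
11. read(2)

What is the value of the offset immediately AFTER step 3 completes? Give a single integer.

After 1 (tell()): offset=0
After 2 (read(8)): returned 'OGTRNW85', offset=8
After 3 (seek(23, SET)): offset=23

Answer: 23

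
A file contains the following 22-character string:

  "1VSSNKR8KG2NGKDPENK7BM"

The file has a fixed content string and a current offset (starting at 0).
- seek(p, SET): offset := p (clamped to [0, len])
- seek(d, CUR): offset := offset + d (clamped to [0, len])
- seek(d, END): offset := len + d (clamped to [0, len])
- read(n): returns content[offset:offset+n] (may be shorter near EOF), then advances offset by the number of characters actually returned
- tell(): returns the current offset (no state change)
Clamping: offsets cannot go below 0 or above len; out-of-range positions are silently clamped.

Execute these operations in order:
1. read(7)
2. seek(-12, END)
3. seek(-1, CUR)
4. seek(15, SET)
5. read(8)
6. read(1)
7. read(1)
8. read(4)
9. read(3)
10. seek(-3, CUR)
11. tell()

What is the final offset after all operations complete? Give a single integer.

After 1 (read(7)): returned '1VSSNKR', offset=7
After 2 (seek(-12, END)): offset=10
After 3 (seek(-1, CUR)): offset=9
After 4 (seek(15, SET)): offset=15
After 5 (read(8)): returned 'PENK7BM', offset=22
After 6 (read(1)): returned '', offset=22
After 7 (read(1)): returned '', offset=22
After 8 (read(4)): returned '', offset=22
After 9 (read(3)): returned '', offset=22
After 10 (seek(-3, CUR)): offset=19
After 11 (tell()): offset=19

Answer: 19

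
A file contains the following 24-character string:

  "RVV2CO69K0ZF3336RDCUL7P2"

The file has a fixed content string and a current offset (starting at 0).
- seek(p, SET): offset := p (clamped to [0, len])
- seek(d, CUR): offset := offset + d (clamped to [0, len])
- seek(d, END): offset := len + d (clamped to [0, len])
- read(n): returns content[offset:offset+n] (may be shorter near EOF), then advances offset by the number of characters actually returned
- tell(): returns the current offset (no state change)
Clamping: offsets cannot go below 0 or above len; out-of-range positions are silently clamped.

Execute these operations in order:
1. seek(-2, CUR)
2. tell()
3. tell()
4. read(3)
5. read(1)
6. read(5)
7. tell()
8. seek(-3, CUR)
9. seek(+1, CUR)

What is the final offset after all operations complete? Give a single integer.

Answer: 7

Derivation:
After 1 (seek(-2, CUR)): offset=0
After 2 (tell()): offset=0
After 3 (tell()): offset=0
After 4 (read(3)): returned 'RVV', offset=3
After 5 (read(1)): returned '2', offset=4
After 6 (read(5)): returned 'CO69K', offset=9
After 7 (tell()): offset=9
After 8 (seek(-3, CUR)): offset=6
After 9 (seek(+1, CUR)): offset=7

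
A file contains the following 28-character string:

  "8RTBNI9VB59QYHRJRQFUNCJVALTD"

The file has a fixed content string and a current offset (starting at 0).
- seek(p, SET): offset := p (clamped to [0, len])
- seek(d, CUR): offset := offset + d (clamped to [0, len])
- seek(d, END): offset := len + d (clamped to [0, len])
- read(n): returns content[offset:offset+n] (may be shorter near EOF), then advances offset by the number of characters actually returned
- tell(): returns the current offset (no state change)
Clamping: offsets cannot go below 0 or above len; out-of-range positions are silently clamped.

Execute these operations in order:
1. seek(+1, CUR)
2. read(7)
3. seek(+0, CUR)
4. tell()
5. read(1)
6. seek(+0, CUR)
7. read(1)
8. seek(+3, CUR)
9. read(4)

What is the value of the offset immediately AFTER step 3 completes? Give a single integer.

After 1 (seek(+1, CUR)): offset=1
After 2 (read(7)): returned 'RTBNI9V', offset=8
After 3 (seek(+0, CUR)): offset=8

Answer: 8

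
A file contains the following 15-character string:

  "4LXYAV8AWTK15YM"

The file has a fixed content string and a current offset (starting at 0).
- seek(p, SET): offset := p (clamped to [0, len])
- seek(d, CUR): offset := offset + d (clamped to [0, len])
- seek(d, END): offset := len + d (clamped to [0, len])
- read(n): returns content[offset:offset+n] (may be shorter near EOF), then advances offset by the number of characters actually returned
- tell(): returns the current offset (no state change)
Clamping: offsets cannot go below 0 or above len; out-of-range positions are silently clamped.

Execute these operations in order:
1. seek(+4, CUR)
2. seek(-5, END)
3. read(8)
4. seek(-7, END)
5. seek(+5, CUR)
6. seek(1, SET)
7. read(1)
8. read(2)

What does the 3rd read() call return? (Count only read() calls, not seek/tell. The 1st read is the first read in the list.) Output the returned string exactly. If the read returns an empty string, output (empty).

After 1 (seek(+4, CUR)): offset=4
After 2 (seek(-5, END)): offset=10
After 3 (read(8)): returned 'K15YM', offset=15
After 4 (seek(-7, END)): offset=8
After 5 (seek(+5, CUR)): offset=13
After 6 (seek(1, SET)): offset=1
After 7 (read(1)): returned 'L', offset=2
After 8 (read(2)): returned 'XY', offset=4

Answer: XY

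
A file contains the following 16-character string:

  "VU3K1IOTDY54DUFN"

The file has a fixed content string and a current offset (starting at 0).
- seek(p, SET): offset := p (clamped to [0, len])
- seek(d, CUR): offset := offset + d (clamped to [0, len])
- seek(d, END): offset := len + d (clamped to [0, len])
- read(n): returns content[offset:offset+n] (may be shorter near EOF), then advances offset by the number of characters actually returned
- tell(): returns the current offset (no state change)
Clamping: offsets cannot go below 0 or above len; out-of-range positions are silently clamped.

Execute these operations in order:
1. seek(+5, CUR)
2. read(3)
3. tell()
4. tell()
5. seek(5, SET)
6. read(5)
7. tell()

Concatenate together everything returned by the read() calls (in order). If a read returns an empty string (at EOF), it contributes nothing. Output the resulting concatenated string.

After 1 (seek(+5, CUR)): offset=5
After 2 (read(3)): returned 'IOT', offset=8
After 3 (tell()): offset=8
After 4 (tell()): offset=8
After 5 (seek(5, SET)): offset=5
After 6 (read(5)): returned 'IOTDY', offset=10
After 7 (tell()): offset=10

Answer: IOTIOTDY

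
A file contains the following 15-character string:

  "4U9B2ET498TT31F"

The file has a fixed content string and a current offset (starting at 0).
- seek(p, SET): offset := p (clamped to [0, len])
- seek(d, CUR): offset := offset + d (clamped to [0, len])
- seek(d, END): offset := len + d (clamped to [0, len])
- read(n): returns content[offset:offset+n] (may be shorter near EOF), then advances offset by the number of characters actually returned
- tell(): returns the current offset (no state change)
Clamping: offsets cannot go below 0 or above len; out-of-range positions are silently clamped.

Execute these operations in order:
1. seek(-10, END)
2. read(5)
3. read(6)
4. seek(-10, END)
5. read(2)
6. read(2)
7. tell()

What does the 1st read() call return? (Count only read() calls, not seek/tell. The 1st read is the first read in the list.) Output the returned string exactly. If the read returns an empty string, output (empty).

After 1 (seek(-10, END)): offset=5
After 2 (read(5)): returned 'ET498', offset=10
After 3 (read(6)): returned 'TT31F', offset=15
After 4 (seek(-10, END)): offset=5
After 5 (read(2)): returned 'ET', offset=7
After 6 (read(2)): returned '49', offset=9
After 7 (tell()): offset=9

Answer: ET498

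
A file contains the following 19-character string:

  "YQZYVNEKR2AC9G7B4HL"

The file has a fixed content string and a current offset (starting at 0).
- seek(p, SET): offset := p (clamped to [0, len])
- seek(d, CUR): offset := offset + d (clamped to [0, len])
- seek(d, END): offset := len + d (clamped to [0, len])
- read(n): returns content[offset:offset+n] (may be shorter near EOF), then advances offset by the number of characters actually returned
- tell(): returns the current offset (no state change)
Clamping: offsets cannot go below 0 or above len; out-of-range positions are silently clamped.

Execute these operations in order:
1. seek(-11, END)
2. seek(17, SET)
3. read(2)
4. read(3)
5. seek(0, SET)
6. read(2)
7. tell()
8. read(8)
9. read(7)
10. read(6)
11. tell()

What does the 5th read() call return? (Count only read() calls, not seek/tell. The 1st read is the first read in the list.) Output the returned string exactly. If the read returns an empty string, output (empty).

Answer: AC9G7B4

Derivation:
After 1 (seek(-11, END)): offset=8
After 2 (seek(17, SET)): offset=17
After 3 (read(2)): returned 'HL', offset=19
After 4 (read(3)): returned '', offset=19
After 5 (seek(0, SET)): offset=0
After 6 (read(2)): returned 'YQ', offset=2
After 7 (tell()): offset=2
After 8 (read(8)): returned 'ZYVNEKR2', offset=10
After 9 (read(7)): returned 'AC9G7B4', offset=17
After 10 (read(6)): returned 'HL', offset=19
After 11 (tell()): offset=19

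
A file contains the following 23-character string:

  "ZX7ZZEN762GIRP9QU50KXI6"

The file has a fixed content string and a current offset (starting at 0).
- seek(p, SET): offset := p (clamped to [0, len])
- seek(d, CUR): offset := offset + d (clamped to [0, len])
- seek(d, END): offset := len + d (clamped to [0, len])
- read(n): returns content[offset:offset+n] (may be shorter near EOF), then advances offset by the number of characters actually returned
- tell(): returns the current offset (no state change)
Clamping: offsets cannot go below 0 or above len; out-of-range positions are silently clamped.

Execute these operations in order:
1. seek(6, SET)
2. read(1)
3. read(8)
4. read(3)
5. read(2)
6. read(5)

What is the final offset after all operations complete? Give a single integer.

Answer: 23

Derivation:
After 1 (seek(6, SET)): offset=6
After 2 (read(1)): returned 'N', offset=7
After 3 (read(8)): returned '762GIRP9', offset=15
After 4 (read(3)): returned 'QU5', offset=18
After 5 (read(2)): returned '0K', offset=20
After 6 (read(5)): returned 'XI6', offset=23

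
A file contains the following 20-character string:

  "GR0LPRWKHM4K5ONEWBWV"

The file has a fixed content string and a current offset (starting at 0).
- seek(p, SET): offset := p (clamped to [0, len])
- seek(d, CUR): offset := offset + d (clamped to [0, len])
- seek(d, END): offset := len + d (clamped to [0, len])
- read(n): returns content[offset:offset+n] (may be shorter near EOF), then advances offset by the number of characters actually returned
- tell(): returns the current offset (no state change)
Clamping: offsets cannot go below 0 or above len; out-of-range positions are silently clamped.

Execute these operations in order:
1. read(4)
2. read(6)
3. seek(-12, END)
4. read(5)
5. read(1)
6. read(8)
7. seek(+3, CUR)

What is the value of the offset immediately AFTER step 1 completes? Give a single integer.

Answer: 4

Derivation:
After 1 (read(4)): returned 'GR0L', offset=4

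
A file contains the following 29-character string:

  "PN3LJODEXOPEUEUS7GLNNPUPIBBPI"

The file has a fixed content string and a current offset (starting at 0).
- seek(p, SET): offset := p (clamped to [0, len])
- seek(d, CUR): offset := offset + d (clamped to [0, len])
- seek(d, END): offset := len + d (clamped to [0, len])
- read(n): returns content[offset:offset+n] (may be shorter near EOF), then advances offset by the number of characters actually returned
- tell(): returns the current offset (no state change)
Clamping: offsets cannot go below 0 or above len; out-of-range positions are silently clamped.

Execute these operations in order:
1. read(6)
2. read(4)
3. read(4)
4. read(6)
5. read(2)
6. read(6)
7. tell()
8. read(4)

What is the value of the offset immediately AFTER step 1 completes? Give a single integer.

After 1 (read(6)): returned 'PN3LJO', offset=6

Answer: 6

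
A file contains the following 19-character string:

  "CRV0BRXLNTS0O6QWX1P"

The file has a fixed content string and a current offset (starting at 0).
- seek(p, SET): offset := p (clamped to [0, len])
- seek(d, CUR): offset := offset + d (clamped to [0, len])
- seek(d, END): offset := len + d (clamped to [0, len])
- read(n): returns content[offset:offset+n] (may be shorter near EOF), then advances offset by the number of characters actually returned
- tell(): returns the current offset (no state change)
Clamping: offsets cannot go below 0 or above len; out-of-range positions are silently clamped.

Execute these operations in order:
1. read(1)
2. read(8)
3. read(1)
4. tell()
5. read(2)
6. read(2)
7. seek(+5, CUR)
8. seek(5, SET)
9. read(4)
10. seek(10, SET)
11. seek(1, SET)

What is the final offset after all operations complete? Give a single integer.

After 1 (read(1)): returned 'C', offset=1
After 2 (read(8)): returned 'RV0BRXLN', offset=9
After 3 (read(1)): returned 'T', offset=10
After 4 (tell()): offset=10
After 5 (read(2)): returned 'S0', offset=12
After 6 (read(2)): returned 'O6', offset=14
After 7 (seek(+5, CUR)): offset=19
After 8 (seek(5, SET)): offset=5
After 9 (read(4)): returned 'RXLN', offset=9
After 10 (seek(10, SET)): offset=10
After 11 (seek(1, SET)): offset=1

Answer: 1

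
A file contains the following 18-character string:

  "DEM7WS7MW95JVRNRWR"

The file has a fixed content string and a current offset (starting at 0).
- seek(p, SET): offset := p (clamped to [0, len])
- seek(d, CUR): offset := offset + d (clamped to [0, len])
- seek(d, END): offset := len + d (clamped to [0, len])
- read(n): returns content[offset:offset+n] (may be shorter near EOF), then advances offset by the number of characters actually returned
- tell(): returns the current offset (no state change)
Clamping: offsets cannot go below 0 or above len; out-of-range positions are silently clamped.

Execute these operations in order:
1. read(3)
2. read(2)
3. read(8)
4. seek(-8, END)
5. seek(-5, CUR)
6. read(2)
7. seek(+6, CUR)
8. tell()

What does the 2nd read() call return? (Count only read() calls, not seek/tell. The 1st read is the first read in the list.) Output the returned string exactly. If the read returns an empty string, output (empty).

After 1 (read(3)): returned 'DEM', offset=3
After 2 (read(2)): returned '7W', offset=5
After 3 (read(8)): returned 'S7MW95JV', offset=13
After 4 (seek(-8, END)): offset=10
After 5 (seek(-5, CUR)): offset=5
After 6 (read(2)): returned 'S7', offset=7
After 7 (seek(+6, CUR)): offset=13
After 8 (tell()): offset=13

Answer: 7W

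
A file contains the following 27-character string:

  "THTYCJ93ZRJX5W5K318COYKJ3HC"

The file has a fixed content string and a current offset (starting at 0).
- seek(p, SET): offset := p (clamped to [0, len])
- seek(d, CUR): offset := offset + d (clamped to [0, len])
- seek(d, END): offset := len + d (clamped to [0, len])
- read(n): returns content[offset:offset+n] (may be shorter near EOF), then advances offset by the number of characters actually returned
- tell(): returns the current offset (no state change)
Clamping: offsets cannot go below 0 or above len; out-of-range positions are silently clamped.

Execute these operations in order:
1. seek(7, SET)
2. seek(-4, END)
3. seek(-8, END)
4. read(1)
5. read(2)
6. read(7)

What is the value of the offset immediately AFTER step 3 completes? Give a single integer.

After 1 (seek(7, SET)): offset=7
After 2 (seek(-4, END)): offset=23
After 3 (seek(-8, END)): offset=19

Answer: 19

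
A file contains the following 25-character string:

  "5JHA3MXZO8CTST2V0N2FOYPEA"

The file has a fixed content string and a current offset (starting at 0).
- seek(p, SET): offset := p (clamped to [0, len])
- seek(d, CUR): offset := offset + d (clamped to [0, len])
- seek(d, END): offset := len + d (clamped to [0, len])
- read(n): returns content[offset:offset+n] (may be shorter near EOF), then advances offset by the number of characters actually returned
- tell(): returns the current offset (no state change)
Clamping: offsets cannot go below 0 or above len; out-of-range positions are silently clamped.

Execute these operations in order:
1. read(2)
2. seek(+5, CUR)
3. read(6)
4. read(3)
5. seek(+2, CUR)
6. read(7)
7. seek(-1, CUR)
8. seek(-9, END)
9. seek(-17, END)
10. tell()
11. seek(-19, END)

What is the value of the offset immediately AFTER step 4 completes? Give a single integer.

After 1 (read(2)): returned '5J', offset=2
After 2 (seek(+5, CUR)): offset=7
After 3 (read(6)): returned 'ZO8CTS', offset=13
After 4 (read(3)): returned 'T2V', offset=16

Answer: 16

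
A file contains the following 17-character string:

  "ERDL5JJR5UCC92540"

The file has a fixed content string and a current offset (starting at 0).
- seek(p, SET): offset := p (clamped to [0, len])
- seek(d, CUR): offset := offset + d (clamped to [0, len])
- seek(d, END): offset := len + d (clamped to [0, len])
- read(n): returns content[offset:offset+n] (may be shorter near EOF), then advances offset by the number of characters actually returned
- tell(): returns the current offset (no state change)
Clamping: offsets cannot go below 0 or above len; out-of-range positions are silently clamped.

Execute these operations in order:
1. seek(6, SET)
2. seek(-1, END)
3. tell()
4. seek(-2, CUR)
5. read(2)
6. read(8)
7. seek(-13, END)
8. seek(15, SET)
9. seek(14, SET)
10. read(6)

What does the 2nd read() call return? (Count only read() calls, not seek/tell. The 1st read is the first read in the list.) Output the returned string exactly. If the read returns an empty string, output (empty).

After 1 (seek(6, SET)): offset=6
After 2 (seek(-1, END)): offset=16
After 3 (tell()): offset=16
After 4 (seek(-2, CUR)): offset=14
After 5 (read(2)): returned '54', offset=16
After 6 (read(8)): returned '0', offset=17
After 7 (seek(-13, END)): offset=4
After 8 (seek(15, SET)): offset=15
After 9 (seek(14, SET)): offset=14
After 10 (read(6)): returned '540', offset=17

Answer: 0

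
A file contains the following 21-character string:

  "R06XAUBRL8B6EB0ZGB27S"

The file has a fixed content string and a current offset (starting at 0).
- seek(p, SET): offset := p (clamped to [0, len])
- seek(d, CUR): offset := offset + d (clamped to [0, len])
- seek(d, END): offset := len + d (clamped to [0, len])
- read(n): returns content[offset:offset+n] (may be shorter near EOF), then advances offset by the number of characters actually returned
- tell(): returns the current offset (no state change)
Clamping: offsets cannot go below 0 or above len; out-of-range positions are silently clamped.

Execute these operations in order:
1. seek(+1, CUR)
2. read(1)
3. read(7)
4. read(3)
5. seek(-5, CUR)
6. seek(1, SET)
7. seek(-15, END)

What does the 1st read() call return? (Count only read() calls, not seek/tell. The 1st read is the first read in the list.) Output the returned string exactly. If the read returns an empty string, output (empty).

Answer: 0

Derivation:
After 1 (seek(+1, CUR)): offset=1
After 2 (read(1)): returned '0', offset=2
After 3 (read(7)): returned '6XAUBRL', offset=9
After 4 (read(3)): returned '8B6', offset=12
After 5 (seek(-5, CUR)): offset=7
After 6 (seek(1, SET)): offset=1
After 7 (seek(-15, END)): offset=6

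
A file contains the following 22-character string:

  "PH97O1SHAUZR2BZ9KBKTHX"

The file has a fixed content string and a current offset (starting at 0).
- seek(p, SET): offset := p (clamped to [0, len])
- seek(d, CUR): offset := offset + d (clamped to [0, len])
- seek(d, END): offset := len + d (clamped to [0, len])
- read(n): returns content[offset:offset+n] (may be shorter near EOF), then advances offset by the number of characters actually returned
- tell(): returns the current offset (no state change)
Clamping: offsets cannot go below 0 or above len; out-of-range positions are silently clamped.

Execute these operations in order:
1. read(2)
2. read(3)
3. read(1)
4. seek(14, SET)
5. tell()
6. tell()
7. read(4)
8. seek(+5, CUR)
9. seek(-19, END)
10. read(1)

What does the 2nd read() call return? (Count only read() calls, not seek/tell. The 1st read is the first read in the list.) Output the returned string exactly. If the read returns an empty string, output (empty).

After 1 (read(2)): returned 'PH', offset=2
After 2 (read(3)): returned '97O', offset=5
After 3 (read(1)): returned '1', offset=6
After 4 (seek(14, SET)): offset=14
After 5 (tell()): offset=14
After 6 (tell()): offset=14
After 7 (read(4)): returned 'Z9KB', offset=18
After 8 (seek(+5, CUR)): offset=22
After 9 (seek(-19, END)): offset=3
After 10 (read(1)): returned '7', offset=4

Answer: 97O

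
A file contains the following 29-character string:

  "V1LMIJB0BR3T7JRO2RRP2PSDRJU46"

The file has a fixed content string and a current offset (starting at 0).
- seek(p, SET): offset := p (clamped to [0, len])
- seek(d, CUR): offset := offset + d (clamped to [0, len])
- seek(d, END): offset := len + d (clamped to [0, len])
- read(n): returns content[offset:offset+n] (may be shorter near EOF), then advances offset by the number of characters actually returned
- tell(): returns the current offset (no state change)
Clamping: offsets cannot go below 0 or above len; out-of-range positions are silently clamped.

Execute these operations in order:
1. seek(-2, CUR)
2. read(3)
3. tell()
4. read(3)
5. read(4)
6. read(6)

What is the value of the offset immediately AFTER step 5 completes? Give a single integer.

After 1 (seek(-2, CUR)): offset=0
After 2 (read(3)): returned 'V1L', offset=3
After 3 (tell()): offset=3
After 4 (read(3)): returned 'MIJ', offset=6
After 5 (read(4)): returned 'B0BR', offset=10

Answer: 10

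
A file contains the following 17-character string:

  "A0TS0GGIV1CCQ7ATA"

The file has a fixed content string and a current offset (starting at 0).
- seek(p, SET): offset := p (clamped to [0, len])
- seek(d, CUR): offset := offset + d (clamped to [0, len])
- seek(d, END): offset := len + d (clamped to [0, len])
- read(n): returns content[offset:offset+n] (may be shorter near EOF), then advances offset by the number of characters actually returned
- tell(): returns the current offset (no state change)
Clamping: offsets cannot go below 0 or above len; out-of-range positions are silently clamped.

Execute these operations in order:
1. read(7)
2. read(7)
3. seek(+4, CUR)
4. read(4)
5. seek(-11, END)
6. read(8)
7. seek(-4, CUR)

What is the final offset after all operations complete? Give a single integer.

After 1 (read(7)): returned 'A0TS0GG', offset=7
After 2 (read(7)): returned 'IV1CCQ7', offset=14
After 3 (seek(+4, CUR)): offset=17
After 4 (read(4)): returned '', offset=17
After 5 (seek(-11, END)): offset=6
After 6 (read(8)): returned 'GIV1CCQ7', offset=14
After 7 (seek(-4, CUR)): offset=10

Answer: 10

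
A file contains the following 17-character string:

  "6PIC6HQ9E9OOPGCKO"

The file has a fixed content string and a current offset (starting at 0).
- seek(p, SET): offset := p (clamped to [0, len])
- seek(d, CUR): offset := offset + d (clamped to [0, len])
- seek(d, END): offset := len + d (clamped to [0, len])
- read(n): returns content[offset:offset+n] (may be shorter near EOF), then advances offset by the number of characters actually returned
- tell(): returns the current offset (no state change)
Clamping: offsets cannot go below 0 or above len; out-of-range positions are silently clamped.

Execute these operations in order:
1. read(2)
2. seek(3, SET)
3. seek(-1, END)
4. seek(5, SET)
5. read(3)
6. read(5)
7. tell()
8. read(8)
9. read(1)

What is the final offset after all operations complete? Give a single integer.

Answer: 17

Derivation:
After 1 (read(2)): returned '6P', offset=2
After 2 (seek(3, SET)): offset=3
After 3 (seek(-1, END)): offset=16
After 4 (seek(5, SET)): offset=5
After 5 (read(3)): returned 'HQ9', offset=8
After 6 (read(5)): returned 'E9OOP', offset=13
After 7 (tell()): offset=13
After 8 (read(8)): returned 'GCKO', offset=17
After 9 (read(1)): returned '', offset=17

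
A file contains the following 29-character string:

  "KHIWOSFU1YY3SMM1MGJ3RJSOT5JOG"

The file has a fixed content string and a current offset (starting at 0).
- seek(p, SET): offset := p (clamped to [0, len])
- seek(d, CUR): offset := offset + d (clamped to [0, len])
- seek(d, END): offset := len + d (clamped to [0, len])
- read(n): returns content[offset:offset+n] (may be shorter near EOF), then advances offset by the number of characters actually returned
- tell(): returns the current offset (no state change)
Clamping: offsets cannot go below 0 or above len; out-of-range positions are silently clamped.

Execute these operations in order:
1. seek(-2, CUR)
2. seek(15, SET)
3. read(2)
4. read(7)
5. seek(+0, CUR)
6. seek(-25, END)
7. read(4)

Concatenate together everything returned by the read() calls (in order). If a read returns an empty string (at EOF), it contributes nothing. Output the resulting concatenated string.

After 1 (seek(-2, CUR)): offset=0
After 2 (seek(15, SET)): offset=15
After 3 (read(2)): returned '1M', offset=17
After 4 (read(7)): returned 'GJ3RJSO', offset=24
After 5 (seek(+0, CUR)): offset=24
After 6 (seek(-25, END)): offset=4
After 7 (read(4)): returned 'OSFU', offset=8

Answer: 1MGJ3RJSOOSFU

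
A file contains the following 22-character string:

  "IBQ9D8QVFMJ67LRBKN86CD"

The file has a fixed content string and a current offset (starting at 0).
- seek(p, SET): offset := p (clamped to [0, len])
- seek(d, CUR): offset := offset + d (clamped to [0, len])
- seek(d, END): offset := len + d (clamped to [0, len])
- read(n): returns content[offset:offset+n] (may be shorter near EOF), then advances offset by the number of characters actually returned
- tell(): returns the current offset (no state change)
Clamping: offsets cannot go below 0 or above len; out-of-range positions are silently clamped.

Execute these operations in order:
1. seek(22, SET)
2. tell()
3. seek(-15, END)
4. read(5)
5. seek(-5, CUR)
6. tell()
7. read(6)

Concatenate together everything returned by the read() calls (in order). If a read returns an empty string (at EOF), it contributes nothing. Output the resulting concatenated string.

Answer: VFMJ6VFMJ67

Derivation:
After 1 (seek(22, SET)): offset=22
After 2 (tell()): offset=22
After 3 (seek(-15, END)): offset=7
After 4 (read(5)): returned 'VFMJ6', offset=12
After 5 (seek(-5, CUR)): offset=7
After 6 (tell()): offset=7
After 7 (read(6)): returned 'VFMJ67', offset=13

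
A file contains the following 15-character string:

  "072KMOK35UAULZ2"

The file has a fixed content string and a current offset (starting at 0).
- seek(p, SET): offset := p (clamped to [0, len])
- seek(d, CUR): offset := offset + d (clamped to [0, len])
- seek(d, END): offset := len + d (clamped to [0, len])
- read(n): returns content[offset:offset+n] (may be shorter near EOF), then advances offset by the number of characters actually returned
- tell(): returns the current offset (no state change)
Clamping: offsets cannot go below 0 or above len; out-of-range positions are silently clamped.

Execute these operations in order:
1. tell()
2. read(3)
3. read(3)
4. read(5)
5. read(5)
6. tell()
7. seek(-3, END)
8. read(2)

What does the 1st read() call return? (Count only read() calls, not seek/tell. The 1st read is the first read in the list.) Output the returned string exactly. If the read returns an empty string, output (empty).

After 1 (tell()): offset=0
After 2 (read(3)): returned '072', offset=3
After 3 (read(3)): returned 'KMO', offset=6
After 4 (read(5)): returned 'K35UA', offset=11
After 5 (read(5)): returned 'ULZ2', offset=15
After 6 (tell()): offset=15
After 7 (seek(-3, END)): offset=12
After 8 (read(2)): returned 'LZ', offset=14

Answer: 072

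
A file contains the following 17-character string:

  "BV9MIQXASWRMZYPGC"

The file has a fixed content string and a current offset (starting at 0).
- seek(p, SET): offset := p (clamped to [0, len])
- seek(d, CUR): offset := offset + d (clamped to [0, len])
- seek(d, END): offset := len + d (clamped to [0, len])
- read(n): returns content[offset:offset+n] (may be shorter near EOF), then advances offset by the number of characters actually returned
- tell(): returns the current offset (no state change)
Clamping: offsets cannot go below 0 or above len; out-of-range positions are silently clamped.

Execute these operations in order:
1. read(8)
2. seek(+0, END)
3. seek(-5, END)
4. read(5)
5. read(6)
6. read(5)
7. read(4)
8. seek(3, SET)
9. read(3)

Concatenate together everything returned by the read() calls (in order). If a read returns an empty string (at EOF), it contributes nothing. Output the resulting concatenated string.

After 1 (read(8)): returned 'BV9MIQXA', offset=8
After 2 (seek(+0, END)): offset=17
After 3 (seek(-5, END)): offset=12
After 4 (read(5)): returned 'ZYPGC', offset=17
After 5 (read(6)): returned '', offset=17
After 6 (read(5)): returned '', offset=17
After 7 (read(4)): returned '', offset=17
After 8 (seek(3, SET)): offset=3
After 9 (read(3)): returned 'MIQ', offset=6

Answer: BV9MIQXAZYPGCMIQ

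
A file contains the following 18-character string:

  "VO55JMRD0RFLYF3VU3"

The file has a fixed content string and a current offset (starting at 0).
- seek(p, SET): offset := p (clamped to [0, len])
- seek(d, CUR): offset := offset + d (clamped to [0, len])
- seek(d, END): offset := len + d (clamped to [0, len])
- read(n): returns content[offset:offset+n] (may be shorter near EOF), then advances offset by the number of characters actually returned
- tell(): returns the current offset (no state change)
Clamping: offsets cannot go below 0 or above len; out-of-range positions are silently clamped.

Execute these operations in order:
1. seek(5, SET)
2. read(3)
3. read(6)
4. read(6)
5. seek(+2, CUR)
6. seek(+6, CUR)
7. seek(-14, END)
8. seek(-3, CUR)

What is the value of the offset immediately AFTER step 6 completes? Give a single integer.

Answer: 18

Derivation:
After 1 (seek(5, SET)): offset=5
After 2 (read(3)): returned 'MRD', offset=8
After 3 (read(6)): returned '0RFLYF', offset=14
After 4 (read(6)): returned '3VU3', offset=18
After 5 (seek(+2, CUR)): offset=18
After 6 (seek(+6, CUR)): offset=18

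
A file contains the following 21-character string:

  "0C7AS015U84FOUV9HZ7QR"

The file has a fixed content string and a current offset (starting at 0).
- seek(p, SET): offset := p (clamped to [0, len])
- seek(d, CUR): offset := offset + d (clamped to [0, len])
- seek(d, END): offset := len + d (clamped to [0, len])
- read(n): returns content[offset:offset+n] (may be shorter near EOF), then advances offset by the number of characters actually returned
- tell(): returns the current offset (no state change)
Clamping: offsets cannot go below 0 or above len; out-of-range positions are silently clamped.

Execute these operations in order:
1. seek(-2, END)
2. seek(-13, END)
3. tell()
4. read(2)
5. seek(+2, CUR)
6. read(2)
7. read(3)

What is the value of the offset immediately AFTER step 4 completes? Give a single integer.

Answer: 10

Derivation:
After 1 (seek(-2, END)): offset=19
After 2 (seek(-13, END)): offset=8
After 3 (tell()): offset=8
After 4 (read(2)): returned 'U8', offset=10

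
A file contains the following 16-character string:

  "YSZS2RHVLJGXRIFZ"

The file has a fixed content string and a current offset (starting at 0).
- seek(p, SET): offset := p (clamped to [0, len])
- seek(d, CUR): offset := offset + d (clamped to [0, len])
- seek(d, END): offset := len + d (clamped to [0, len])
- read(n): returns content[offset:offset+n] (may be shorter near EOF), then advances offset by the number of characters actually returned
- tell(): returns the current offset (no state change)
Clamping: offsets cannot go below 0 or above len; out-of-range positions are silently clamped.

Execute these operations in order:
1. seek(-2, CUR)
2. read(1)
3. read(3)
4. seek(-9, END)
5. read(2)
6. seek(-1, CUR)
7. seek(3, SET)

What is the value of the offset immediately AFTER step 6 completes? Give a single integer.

Answer: 8

Derivation:
After 1 (seek(-2, CUR)): offset=0
After 2 (read(1)): returned 'Y', offset=1
After 3 (read(3)): returned 'SZS', offset=4
After 4 (seek(-9, END)): offset=7
After 5 (read(2)): returned 'VL', offset=9
After 6 (seek(-1, CUR)): offset=8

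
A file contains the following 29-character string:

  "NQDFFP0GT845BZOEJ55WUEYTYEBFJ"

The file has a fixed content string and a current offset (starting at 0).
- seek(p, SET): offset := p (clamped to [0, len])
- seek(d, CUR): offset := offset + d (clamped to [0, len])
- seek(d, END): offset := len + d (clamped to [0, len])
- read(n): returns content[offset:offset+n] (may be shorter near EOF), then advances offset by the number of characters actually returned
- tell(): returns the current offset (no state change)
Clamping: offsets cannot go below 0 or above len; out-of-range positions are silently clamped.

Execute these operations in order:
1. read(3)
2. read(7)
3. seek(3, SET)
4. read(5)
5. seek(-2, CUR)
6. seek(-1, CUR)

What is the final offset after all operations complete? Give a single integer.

After 1 (read(3)): returned 'NQD', offset=3
After 2 (read(7)): returned 'FFP0GT8', offset=10
After 3 (seek(3, SET)): offset=3
After 4 (read(5)): returned 'FFP0G', offset=8
After 5 (seek(-2, CUR)): offset=6
After 6 (seek(-1, CUR)): offset=5

Answer: 5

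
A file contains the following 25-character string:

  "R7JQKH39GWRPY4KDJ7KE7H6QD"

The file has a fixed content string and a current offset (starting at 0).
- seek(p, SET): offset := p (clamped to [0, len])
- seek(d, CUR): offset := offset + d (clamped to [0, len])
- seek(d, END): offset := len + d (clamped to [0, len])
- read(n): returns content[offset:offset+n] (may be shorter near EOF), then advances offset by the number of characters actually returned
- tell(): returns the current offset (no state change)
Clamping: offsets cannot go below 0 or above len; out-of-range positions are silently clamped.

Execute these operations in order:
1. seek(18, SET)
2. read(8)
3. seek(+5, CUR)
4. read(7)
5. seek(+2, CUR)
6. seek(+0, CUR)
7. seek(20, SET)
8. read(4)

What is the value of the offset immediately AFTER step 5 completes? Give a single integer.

After 1 (seek(18, SET)): offset=18
After 2 (read(8)): returned 'KE7H6QD', offset=25
After 3 (seek(+5, CUR)): offset=25
After 4 (read(7)): returned '', offset=25
After 5 (seek(+2, CUR)): offset=25

Answer: 25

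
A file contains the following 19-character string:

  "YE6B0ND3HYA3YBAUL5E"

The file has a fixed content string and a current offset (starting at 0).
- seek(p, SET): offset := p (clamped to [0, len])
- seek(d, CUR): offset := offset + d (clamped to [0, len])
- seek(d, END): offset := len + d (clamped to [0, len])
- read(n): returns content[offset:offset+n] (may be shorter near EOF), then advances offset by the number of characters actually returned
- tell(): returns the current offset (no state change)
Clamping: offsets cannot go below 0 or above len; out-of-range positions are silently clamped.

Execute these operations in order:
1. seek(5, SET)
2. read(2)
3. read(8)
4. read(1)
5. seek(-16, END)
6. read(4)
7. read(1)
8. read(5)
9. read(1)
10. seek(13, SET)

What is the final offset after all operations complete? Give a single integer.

After 1 (seek(5, SET)): offset=5
After 2 (read(2)): returned 'ND', offset=7
After 3 (read(8)): returned '3HYA3YBA', offset=15
After 4 (read(1)): returned 'U', offset=16
After 5 (seek(-16, END)): offset=3
After 6 (read(4)): returned 'B0ND', offset=7
After 7 (read(1)): returned '3', offset=8
After 8 (read(5)): returned 'HYA3Y', offset=13
After 9 (read(1)): returned 'B', offset=14
After 10 (seek(13, SET)): offset=13

Answer: 13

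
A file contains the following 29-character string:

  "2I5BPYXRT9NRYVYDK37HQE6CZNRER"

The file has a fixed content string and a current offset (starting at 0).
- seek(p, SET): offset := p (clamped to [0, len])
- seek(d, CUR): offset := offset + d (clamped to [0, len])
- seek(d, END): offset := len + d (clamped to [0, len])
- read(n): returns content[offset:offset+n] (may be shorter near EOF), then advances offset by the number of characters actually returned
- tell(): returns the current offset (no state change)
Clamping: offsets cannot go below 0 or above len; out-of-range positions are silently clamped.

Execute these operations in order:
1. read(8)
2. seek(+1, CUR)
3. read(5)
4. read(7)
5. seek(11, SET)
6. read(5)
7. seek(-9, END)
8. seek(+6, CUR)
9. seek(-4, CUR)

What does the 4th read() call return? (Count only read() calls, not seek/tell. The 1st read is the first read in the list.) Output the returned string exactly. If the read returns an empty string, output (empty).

Answer: RYVYD

Derivation:
After 1 (read(8)): returned '2I5BPYXR', offset=8
After 2 (seek(+1, CUR)): offset=9
After 3 (read(5)): returned '9NRYV', offset=14
After 4 (read(7)): returned 'YDK37HQ', offset=21
After 5 (seek(11, SET)): offset=11
After 6 (read(5)): returned 'RYVYD', offset=16
After 7 (seek(-9, END)): offset=20
After 8 (seek(+6, CUR)): offset=26
After 9 (seek(-4, CUR)): offset=22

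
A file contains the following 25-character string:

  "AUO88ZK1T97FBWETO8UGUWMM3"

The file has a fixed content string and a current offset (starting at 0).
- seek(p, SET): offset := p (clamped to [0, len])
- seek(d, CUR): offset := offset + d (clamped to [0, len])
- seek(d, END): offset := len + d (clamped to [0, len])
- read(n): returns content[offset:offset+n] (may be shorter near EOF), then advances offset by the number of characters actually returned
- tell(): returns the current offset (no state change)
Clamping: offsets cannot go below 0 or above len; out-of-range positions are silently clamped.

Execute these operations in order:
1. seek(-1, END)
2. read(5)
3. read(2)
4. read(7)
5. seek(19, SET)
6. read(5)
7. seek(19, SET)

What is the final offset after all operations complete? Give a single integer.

After 1 (seek(-1, END)): offset=24
After 2 (read(5)): returned '3', offset=25
After 3 (read(2)): returned '', offset=25
After 4 (read(7)): returned '', offset=25
After 5 (seek(19, SET)): offset=19
After 6 (read(5)): returned 'GUWMM', offset=24
After 7 (seek(19, SET)): offset=19

Answer: 19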